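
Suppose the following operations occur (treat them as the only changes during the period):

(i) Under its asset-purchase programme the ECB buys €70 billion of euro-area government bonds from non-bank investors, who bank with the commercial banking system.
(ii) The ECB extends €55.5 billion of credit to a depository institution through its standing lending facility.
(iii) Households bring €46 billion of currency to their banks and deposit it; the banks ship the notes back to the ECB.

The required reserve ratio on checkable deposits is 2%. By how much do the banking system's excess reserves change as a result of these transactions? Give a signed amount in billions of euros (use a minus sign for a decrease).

Asset purchase (from non-banks) €70 billion: reserves +€70B, deposits +€70B.
Discount-window loan €55.5 billion: reserves +€55.5B, deposits 0.
Currency deposit €46 billion: reserves +€46B, deposits +€46B.
Totals: Δreserves = +€171.5B, Δdeposits = +€116B.
Δrequired reserves = 2% × +€116B = +€2.32B.
Δexcess reserves = Δreserves − Δrequired = +€171.5B − (+€2.32B) = +€169.18 billion.

+€169.18 billion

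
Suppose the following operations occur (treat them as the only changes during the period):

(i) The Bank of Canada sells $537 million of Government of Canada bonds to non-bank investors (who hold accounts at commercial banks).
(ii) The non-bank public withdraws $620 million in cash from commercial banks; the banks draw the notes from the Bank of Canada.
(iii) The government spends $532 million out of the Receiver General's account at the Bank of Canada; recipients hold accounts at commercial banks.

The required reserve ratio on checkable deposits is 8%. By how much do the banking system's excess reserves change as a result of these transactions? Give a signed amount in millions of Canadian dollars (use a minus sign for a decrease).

Asset sale (to non-banks) $537 million: reserves −$537M, deposits −$537M.
Currency withdrawal $620 million: reserves −$620M, deposits −$620M.
Government spending $532 million: reserves +$532M, deposits +$532M.
Totals: Δreserves = −$625M, Δdeposits = −$625M.
Δrequired reserves = 8% × −$625M = −$50M.
Δexcess reserves = Δreserves − Δrequired = −$625M − (−$50M) = -$575 million.

-$575 million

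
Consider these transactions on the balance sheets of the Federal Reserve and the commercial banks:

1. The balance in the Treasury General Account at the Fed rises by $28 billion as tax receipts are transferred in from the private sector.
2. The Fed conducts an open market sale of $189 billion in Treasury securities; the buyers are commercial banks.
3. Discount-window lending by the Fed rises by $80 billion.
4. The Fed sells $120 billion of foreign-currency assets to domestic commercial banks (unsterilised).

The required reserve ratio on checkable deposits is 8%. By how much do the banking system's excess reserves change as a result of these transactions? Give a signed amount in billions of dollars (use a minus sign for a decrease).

Government account inflow $28 billion: reserves −$28B, deposits −$28B.
OMO sale (to banks) $189 billion: reserves −$189B, deposits 0.
Discount-window loan $80 billion: reserves +$80B, deposits 0.
FX sale $120 billion: reserves −$120B, deposits 0.
Totals: Δreserves = −$257B, Δdeposits = −$28B.
Δrequired reserves = 8% × −$28B = −$2.24B.
Δexcess reserves = Δreserves − Δrequired = −$257B − (−$2.24B) = -$254.76 billion.

-$254.76 billion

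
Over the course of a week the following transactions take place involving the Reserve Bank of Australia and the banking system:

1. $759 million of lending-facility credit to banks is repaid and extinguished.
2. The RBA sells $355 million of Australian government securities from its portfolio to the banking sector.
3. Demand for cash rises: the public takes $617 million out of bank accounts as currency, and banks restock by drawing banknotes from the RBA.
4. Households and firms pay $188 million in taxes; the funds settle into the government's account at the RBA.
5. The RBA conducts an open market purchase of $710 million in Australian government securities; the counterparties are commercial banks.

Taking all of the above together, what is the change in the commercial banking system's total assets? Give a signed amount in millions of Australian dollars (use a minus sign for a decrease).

RBA balance sheet:
  Assets:      Securities +$355M, Loans to banks −$759M
  Liabilities: Bank reserves −$1209M, Currency in circulation +$617M, Government deposits +$188M
Commercial banking system:
  Assets:      Reserves at CB −$1209M, Securities −$355M
  Liabilities: Checkable deposits −$805M, Borrowings from CB −$759M
Change in total bank assets = -$1564 million.

-$1564 million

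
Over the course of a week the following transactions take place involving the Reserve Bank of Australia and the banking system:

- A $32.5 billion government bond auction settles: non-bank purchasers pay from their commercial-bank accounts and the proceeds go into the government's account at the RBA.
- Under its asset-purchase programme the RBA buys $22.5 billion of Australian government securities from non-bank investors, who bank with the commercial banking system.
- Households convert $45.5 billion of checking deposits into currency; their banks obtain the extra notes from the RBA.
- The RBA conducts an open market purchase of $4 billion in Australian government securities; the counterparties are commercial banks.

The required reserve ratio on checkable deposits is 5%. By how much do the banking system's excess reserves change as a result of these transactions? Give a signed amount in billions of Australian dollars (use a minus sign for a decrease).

Government account inflow $32.5 billion: reserves −$32.5B, deposits −$32.5B.
Asset purchase (from non-banks) $22.5 billion: reserves +$22.5B, deposits +$22.5B.
Currency withdrawal $45.5 billion: reserves −$45.5B, deposits −$45.5B.
OMO purchase (from banks) $4 billion: reserves +$4B, deposits 0.
Totals: Δreserves = −$51.5B, Δdeposits = −$55.5B.
Δrequired reserves = 5% × −$55.5B = −$2.775B.
Δexcess reserves = Δreserves − Δrequired = −$51.5B − (−$2.775B) = -$48.725 billion.

-$48.725 billion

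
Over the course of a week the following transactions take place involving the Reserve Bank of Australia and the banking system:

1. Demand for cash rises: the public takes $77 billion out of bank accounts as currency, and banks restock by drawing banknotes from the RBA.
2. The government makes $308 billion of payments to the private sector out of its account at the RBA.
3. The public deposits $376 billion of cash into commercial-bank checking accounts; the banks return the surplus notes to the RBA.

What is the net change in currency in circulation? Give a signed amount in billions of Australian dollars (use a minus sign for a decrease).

Currency withdrawal $77 billion: notes leave the central bank → +$77B.
Government spending $308 billion: no currency enters or leaves circulation → 0.
Currency deposit $376 billion: notes return to the central bank → −$376B.
Net: 77 + 0 − 376 = -$299 billion.

-$299 billion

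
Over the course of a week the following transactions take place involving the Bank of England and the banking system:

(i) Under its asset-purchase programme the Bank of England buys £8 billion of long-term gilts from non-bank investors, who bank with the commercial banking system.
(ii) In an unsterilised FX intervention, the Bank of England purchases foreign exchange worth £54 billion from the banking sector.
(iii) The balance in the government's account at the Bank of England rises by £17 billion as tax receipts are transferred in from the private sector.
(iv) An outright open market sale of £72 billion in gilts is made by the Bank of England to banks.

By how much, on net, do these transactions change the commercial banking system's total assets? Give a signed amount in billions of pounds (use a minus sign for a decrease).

-£9 billion

Asset purchase (from non-banks) £8 billion: bank balance sheets expand → +£8B.
FX purchase £54 billion: just an asset swap on bank balance sheets → 0.
Government account inflow £17 billion: bank balance sheets shrink → −£17B.
OMO sale (to banks) £72 billion: just an asset swap on bank balance sheets → 0.
Net: 8 + 0 − 17 + 0 = -£9 billion.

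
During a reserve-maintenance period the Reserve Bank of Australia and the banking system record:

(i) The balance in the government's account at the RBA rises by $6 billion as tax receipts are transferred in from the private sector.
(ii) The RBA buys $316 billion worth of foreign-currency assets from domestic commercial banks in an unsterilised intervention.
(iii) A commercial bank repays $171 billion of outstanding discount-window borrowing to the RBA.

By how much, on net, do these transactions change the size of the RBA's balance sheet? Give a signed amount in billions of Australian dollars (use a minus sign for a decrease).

Government account inflow $6 billion: only the composition of liabilities changes → 0.
FX purchase $316 billion: an RBA asset is acquired → +$316B.
Discount-window repayment $171 billion: an RBA asset is shed → −$171B.
Net: 0 + 316 − 171 = +$145 billion.

+$145 billion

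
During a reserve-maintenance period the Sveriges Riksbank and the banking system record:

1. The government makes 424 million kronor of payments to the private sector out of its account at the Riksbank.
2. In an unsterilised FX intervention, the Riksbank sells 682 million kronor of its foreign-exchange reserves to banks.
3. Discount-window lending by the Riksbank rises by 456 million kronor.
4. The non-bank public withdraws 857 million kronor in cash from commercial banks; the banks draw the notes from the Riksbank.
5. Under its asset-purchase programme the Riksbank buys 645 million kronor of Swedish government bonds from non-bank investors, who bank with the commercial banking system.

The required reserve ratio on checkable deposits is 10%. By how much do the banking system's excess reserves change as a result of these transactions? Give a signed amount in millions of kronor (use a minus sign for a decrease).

-35.2 million

Government spending 424 million kronor: reserves +424M, deposits +424M.
FX sale 682 million kronor: reserves −682M, deposits 0.
Discount-window loan 456 million kronor: reserves +456M, deposits 0.
Currency withdrawal 857 million kronor: reserves −857M, deposits −857M.
Asset purchase (from non-banks) 645 million kronor: reserves +645M, deposits +645M.
Totals: Δreserves = −14M, Δdeposits = +212M.
Δrequired reserves = 10% × +212M = +21.2M.
Δexcess reserves = Δreserves − Δrequired = −14M − (+21.2M) = -35.2 million.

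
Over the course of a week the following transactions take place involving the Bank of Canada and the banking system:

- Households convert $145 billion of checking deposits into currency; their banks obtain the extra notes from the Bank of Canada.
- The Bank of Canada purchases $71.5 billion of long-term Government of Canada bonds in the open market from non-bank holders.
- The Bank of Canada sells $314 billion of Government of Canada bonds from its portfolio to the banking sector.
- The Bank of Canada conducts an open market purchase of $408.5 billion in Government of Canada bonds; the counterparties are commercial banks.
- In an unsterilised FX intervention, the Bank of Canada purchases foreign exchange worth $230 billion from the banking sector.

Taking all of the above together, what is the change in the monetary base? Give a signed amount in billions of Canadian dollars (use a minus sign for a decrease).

+$396 billion

Currency withdrawal $145 billion: just a shift between currency and reserves — both are base money → 0.
Asset purchase (from non-banks) $71.5 billion: Bank of Canada balance sheet expands → +$71.5B.
OMO sale (to banks) $314 billion: Bank of Canada balance sheet contracts → −$314B.
OMO purchase (from banks) $408.5 billion: Bank of Canada balance sheet expands → +$408.5B.
FX purchase $230 billion: Bank of Canada balance sheet expands → +$230B.
Net: 0 + 71.5 − 314 + 408.5 + 230 = +$396 billion.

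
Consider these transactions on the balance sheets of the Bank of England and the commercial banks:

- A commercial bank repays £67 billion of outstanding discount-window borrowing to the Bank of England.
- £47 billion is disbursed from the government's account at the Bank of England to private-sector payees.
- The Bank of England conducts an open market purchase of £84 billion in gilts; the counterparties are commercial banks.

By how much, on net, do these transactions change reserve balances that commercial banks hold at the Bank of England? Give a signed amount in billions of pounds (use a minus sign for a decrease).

+£64 billion

Discount-window repayment £67 billion: repayment is debited from reserves → −£67B.
Government spending £47 billion: government payments flow into bank reserve accounts → +£47B.
OMO purchase (from banks) £84 billion: the Bank of England pays by crediting reserve accounts → +£84B.
Net: −67 + 47 + 84 = +£64 billion.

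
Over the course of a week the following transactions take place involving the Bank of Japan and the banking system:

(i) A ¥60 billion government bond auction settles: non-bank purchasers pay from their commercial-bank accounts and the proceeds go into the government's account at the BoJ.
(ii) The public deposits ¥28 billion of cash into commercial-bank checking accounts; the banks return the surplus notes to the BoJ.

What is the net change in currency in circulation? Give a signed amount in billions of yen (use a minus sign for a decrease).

BoJ balance sheet:
  Assets:      no change
  Liabilities: Bank reserves −¥32B, Currency in circulation −¥28B, Government deposits +¥60B
Commercial banking system:
  Assets:      Reserves at CB −¥32B
  Liabilities: Checkable deposits −¥32B
So the change in currency in circulation is -¥28 billion.

-¥28 billion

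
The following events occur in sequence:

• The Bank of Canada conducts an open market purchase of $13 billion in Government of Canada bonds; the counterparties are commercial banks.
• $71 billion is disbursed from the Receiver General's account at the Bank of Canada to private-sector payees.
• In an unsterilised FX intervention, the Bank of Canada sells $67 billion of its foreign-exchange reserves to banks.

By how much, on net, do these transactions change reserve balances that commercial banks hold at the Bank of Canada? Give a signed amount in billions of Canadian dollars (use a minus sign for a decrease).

+$17 billion

OMO purchase (from banks) $13 billion: the Bank of Canada pays by crediting reserve accounts → +$13B.
Government spending $71 billion: government payments flow into bank reserve accounts → +$71B.
FX sale $67 billion: the buying banks pay out of their reserve balances → −$67B.
Net: 13 + 71 − 67 = +$17 billion.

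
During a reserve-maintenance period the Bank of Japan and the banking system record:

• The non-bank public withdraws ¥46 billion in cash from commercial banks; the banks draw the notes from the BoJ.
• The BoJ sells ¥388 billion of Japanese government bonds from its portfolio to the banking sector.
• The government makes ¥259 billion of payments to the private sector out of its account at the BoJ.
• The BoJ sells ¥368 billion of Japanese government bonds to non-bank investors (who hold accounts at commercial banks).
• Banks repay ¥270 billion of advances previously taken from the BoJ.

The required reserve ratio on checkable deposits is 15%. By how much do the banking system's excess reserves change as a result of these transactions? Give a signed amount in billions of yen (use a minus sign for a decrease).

Currency withdrawal ¥46 billion: reserves −¥46B, deposits −¥46B.
OMO sale (to banks) ¥388 billion: reserves −¥388B, deposits 0.
Government spending ¥259 billion: reserves +¥259B, deposits +¥259B.
Asset sale (to non-banks) ¥368 billion: reserves −¥368B, deposits −¥368B.
Discount-window repayment ¥270 billion: reserves −¥270B, deposits 0.
Totals: Δreserves = −¥813B, Δdeposits = −¥155B.
Δrequired reserves = 15% × −¥155B = −¥23.25B.
Δexcess reserves = Δreserves − Δrequired = −¥813B − (−¥23.25B) = -¥789.75 billion.

-¥789.75 billion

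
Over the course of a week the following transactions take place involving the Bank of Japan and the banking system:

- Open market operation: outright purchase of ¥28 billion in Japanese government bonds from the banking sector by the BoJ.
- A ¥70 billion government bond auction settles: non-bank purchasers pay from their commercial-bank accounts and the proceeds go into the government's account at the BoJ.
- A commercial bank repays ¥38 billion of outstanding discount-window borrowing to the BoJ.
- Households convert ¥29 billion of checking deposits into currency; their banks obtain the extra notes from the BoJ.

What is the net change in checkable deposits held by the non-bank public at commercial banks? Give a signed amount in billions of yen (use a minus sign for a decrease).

-¥99 billion

OMO purchase (from banks) ¥28 billion: the counterparty is a bank, so public deposits are unchanged → 0.
Government account inflow ¥70 billion: non-bank counterparties' bank balances fall → −¥70B.
Discount-window repayment ¥38 billion: the counterparty is a bank, so public deposits are unchanged → 0.
Currency withdrawal ¥29 billion: non-bank counterparties' bank balances fall → −¥29B.
Net: 0 − 70 + 0 − 29 = -¥99 billion.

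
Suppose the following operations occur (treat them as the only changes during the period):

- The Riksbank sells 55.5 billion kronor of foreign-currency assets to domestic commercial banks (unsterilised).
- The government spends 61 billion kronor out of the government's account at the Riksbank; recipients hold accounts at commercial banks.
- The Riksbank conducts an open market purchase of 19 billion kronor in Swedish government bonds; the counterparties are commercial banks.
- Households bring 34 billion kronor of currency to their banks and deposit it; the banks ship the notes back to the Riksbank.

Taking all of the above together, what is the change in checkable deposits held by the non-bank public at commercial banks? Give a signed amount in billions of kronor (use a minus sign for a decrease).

+95 billion

FX sale 55.5 billion kronor: the counterparty is a bank, so public deposits are unchanged → 0.
Government spending 61 billion kronor: non-bank counterparties' bank balances rise → +61B.
OMO purchase (from banks) 19 billion kronor: the counterparty is a bank, so public deposits are unchanged → 0.
Currency deposit 34 billion kronor: non-bank counterparties' bank balances rise → +34B.
Net: 0 + 61 + 0 + 34 = +95 billion.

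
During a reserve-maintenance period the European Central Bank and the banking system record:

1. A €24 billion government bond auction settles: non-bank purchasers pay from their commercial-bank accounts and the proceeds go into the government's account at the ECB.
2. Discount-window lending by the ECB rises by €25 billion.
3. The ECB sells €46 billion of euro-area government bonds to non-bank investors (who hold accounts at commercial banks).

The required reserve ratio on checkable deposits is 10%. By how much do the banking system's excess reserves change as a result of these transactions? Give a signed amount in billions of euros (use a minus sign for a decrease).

-€38 billion

Government account inflow €24 billion: reserves −€24B, deposits −€24B.
Discount-window loan €25 billion: reserves +€25B, deposits 0.
Asset sale (to non-banks) €46 billion: reserves −€46B, deposits −€46B.
Totals: Δreserves = −€45B, Δdeposits = −€70B.
Δrequired reserves = 10% × −€70B = −€7B.
Δexcess reserves = Δreserves − Δrequired = −€45B − (−€7B) = -€38 billion.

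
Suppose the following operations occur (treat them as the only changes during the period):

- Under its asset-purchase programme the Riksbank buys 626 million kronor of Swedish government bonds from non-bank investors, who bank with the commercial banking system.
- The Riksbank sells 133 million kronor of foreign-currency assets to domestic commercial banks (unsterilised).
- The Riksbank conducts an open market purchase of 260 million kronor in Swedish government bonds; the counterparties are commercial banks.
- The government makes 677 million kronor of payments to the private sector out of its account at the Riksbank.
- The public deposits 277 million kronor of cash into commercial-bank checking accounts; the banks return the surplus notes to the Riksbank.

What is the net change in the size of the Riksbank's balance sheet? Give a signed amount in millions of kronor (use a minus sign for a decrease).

Asset purchase (from non-banks) 626 million kronor: a Riksbank asset is acquired → +626M.
FX sale 133 million kronor: a Riksbank asset is shed → −133M.
OMO purchase (from banks) 260 million kronor: a Riksbank asset is acquired → +260M.
Government spending 677 million kronor: only the composition of liabilities changes → 0.
Currency deposit 277 million kronor: only the composition of liabilities changes → 0.
Net: 626 − 133 + 260 + 0 + 0 = +753 million.

+753 million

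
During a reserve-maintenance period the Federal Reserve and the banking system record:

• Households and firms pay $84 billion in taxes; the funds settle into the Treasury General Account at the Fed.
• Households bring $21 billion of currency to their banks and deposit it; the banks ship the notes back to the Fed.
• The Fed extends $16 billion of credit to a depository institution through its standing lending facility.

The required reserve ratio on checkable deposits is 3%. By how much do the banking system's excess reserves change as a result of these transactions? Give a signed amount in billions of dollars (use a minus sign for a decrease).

Government account inflow $84 billion: reserves −$84B, deposits −$84B.
Currency deposit $21 billion: reserves +$21B, deposits +$21B.
Discount-window loan $16 billion: reserves +$16B, deposits 0.
Totals: Δreserves = −$47B, Δdeposits = −$63B.
Δrequired reserves = 3% × −$63B = −$1.89B.
Δexcess reserves = Δreserves − Δrequired = −$47B − (−$1.89B) = -$45.11 billion.

-$45.11 billion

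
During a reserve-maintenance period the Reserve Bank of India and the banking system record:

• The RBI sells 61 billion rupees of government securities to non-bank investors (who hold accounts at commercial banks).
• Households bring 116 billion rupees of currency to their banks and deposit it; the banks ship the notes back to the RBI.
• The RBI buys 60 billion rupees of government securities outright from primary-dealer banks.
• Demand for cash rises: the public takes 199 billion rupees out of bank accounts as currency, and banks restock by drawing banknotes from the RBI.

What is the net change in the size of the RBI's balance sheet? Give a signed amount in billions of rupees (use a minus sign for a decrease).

-1 billion

RBI balance sheet:
  Assets:      Securities −1B
  Liabilities: Bank reserves −84B, Currency in circulation +83B
Change in total RBI assets = -1 billion.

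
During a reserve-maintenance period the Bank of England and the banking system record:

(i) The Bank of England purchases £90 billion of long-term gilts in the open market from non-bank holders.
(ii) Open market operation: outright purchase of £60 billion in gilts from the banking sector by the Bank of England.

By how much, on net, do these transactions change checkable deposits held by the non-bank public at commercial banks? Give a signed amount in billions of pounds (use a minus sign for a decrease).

+£90 billion

Asset purchase (from non-banks) £90 billion: non-bank counterparties' bank balances rise → +£90B.
OMO purchase (from banks) £60 billion: the counterparty is a bank, so public deposits are unchanged → 0.
Net: 90 + 0 = +£90 billion.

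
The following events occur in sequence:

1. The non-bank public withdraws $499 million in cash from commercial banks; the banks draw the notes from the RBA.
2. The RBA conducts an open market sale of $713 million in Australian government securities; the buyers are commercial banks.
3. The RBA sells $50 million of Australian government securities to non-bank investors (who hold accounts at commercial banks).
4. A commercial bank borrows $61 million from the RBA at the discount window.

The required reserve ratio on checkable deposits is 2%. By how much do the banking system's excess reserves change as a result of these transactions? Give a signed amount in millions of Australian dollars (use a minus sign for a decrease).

Currency withdrawal $499 million: reserves −$499M, deposits −$499M.
OMO sale (to banks) $713 million: reserves −$713M, deposits 0.
Asset sale (to non-banks) $50 million: reserves −$50M, deposits −$50M.
Discount-window loan $61 million: reserves +$61M, deposits 0.
Totals: Δreserves = −$1201M, Δdeposits = −$549M.
Δrequired reserves = 2% × −$549M = −$10.98M.
Δexcess reserves = Δreserves − Δrequired = −$1201M − (−$10.98M) = -$1190.02 million.

-$1190.02 million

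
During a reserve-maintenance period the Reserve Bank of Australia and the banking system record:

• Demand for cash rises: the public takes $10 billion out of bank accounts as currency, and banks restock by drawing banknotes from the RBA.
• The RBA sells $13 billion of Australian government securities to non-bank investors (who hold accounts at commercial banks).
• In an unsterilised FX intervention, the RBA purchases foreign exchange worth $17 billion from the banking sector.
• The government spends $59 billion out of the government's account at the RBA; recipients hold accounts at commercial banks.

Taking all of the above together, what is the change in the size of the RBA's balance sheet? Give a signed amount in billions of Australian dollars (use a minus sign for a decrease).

Currency withdrawal $10 billion: only the composition of liabilities changes → 0.
Asset sale (to non-banks) $13 billion: an RBA asset is shed → −$13B.
FX purchase $17 billion: an RBA asset is acquired → +$17B.
Government spending $59 billion: only the composition of liabilities changes → 0.
Net: 0 − 13 + 17 + 0 = +$4 billion.

+$4 billion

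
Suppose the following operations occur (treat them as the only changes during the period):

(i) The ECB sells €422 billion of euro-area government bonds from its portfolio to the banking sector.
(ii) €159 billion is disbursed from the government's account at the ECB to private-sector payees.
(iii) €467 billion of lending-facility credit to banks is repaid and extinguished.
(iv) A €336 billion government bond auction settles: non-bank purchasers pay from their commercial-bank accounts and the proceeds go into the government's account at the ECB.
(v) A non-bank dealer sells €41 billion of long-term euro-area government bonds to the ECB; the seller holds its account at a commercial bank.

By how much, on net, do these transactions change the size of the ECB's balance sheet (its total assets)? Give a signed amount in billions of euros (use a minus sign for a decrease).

-€848 billion

OMO sale (to banks) €422 billion: an ECB asset is shed → −€422B.
Government spending €159 billion: only the composition of liabilities changes → 0.
Discount-window repayment €467 billion: an ECB asset is shed → −€467B.
Government account inflow €336 billion: only the composition of liabilities changes → 0.
Asset purchase (from non-banks) €41 billion: an ECB asset is acquired → +€41B.
Net: −422 + 0 − 467 + 0 + 41 = -€848 billion.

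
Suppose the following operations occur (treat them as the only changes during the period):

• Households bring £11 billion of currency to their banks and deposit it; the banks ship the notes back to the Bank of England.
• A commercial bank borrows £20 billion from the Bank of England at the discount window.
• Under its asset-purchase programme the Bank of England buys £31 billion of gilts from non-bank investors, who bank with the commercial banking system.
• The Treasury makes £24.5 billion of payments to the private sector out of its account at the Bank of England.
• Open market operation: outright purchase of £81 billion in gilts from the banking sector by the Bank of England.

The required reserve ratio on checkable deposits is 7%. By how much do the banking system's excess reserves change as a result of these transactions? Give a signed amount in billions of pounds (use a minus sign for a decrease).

Currency deposit £11 billion: reserves +£11B, deposits +£11B.
Discount-window loan £20 billion: reserves +£20B, deposits 0.
Asset purchase (from non-banks) £31 billion: reserves +£31B, deposits +£31B.
Government spending £24.5 billion: reserves +£24.5B, deposits +£24.5B.
OMO purchase (from banks) £81 billion: reserves +£81B, deposits 0.
Totals: Δreserves = +£167.5B, Δdeposits = +£66.5B.
Δrequired reserves = 7% × +£66.5B = +£4.655B.
Δexcess reserves = Δreserves − Δrequired = +£167.5B − (+£4.655B) = +£162.845 billion.

+£162.845 billion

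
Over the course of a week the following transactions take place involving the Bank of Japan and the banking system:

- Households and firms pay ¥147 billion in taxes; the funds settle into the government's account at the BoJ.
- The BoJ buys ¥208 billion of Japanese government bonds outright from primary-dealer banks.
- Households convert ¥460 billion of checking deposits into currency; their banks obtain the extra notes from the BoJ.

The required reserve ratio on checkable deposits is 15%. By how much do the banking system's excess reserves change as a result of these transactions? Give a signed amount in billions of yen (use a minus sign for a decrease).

-¥307.95 billion

Government account inflow ¥147 billion: reserves −¥147B, deposits −¥147B.
OMO purchase (from banks) ¥208 billion: reserves +¥208B, deposits 0.
Currency withdrawal ¥460 billion: reserves −¥460B, deposits −¥460B.
Totals: Δreserves = −¥399B, Δdeposits = −¥607B.
Δrequired reserves = 15% × −¥607B = −¥91.05B.
Δexcess reserves = Δreserves − Δrequired = −¥399B − (−¥91.05B) = -¥307.95 billion.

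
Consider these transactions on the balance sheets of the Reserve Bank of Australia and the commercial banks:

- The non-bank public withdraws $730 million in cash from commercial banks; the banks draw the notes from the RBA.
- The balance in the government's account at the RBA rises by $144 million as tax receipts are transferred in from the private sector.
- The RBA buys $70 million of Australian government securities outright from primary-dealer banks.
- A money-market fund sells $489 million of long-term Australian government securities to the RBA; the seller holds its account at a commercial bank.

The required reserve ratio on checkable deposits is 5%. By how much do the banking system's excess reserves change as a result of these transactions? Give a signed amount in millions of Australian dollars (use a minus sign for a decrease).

-$295.75 million

Currency withdrawal $730 million: reserves −$730M, deposits −$730M.
Government account inflow $144 million: reserves −$144M, deposits −$144M.
OMO purchase (from banks) $70 million: reserves +$70M, deposits 0.
Asset purchase (from non-banks) $489 million: reserves +$489M, deposits +$489M.
Totals: Δreserves = −$315M, Δdeposits = −$385M.
Δrequired reserves = 5% × −$385M = −$19.25M.
Δexcess reserves = Δreserves − Δrequired = −$315M − (−$19.25M) = -$295.75 million.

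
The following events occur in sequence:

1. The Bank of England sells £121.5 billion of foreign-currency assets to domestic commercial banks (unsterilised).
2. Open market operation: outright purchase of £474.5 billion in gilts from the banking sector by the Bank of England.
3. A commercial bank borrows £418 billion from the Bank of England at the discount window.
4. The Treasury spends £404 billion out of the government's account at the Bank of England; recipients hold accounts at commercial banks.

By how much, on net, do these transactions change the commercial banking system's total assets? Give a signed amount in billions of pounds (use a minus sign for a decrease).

+£822 billion

Bank of England balance sheet:
  Assets:      Securities +£474.5B, Loans to banks +£418B, Foreign assets −£121.5B
  Liabilities: Bank reserves +£1175B, Government deposits −£404B
Commercial banking system:
  Assets:      Reserves at CB +£1175B, Securities −£474.5B, Foreign assets +£121.5B
  Liabilities: Checkable deposits +£404B, Borrowings from CB +£418B
Change in total bank assets = +£822 billion.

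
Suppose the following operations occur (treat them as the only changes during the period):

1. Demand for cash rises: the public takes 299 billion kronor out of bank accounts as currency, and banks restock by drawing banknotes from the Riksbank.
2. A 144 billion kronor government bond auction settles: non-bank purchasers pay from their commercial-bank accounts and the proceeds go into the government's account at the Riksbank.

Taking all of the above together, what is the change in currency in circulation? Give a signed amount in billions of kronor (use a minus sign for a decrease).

+299 billion

Currency withdrawal 299 billion kronor: notes leave the central bank → +299B.
Government account inflow 144 billion kronor: no currency enters or leaves circulation → 0.
Net: 299 + 0 = +299 billion.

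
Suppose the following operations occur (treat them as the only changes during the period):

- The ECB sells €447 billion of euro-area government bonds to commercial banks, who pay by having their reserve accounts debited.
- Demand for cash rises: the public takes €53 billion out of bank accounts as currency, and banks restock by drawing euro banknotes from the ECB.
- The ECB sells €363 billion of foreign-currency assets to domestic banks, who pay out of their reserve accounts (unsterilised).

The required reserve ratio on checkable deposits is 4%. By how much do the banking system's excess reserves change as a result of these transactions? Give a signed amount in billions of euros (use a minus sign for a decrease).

-€860.88 billion

OMO sale (to banks) €447 billion: reserves −€447B, deposits 0.
Currency withdrawal €53 billion: reserves −€53B, deposits −€53B.
FX sale €363 billion: reserves −€363B, deposits 0.
Totals: Δreserves = −€863B, Δdeposits = −€53B.
Δrequired reserves = 4% × −€53B = −€2.12B.
Δexcess reserves = Δreserves − Δrequired = −€863B − (−€2.12B) = -€860.88 billion.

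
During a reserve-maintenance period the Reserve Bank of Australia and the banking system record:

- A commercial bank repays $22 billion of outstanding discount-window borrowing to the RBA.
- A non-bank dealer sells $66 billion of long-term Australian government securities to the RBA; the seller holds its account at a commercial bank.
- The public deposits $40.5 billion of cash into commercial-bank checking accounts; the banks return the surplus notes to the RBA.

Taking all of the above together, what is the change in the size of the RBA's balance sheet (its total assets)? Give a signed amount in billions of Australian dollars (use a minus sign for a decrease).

+$44 billion

RBA balance sheet:
  Assets:      Securities +$66B, Loans to banks −$22B
  Liabilities: Bank reserves +$84.5B, Currency in circulation −$40.5B
Commercial banking system:
  Assets:      Reserves at CB +$84.5B
  Liabilities: Checkable deposits +$106.5B, Borrowings from CB −$22B
Change in total RBA assets = +$44 billion.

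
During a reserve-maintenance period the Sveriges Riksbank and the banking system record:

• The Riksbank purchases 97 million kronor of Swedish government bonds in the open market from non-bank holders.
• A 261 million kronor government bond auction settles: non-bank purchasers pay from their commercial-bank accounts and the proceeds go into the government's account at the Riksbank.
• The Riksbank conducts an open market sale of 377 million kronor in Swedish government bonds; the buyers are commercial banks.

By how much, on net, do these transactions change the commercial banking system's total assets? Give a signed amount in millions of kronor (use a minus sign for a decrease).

Asset purchase (from non-banks) 97 million kronor: bank balance sheets expand → +97M.
Government account inflow 261 million kronor: bank balance sheets shrink → −261M.
OMO sale (to banks) 377 million kronor: just an asset swap on bank balance sheets → 0.
Net: 97 − 261 + 0 = -164 million.

-164 million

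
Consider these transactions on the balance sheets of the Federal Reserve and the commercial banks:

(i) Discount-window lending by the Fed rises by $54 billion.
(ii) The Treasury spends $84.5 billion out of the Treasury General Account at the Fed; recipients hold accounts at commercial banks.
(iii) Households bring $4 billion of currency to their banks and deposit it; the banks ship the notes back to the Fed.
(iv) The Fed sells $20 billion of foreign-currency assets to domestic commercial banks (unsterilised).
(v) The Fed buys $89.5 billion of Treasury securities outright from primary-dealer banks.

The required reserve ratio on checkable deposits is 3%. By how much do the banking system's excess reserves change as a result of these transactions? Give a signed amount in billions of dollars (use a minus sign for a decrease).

Discount-window loan $54 billion: reserves +$54B, deposits 0.
Government spending $84.5 billion: reserves +$84.5B, deposits +$84.5B.
Currency deposit $4 billion: reserves +$4B, deposits +$4B.
FX sale $20 billion: reserves −$20B, deposits 0.
OMO purchase (from banks) $89.5 billion: reserves +$89.5B, deposits 0.
Totals: Δreserves = +$212B, Δdeposits = +$88.5B.
Δrequired reserves = 3% × +$88.5B = +$2.655B.
Δexcess reserves = Δreserves − Δrequired = +$212B − (+$2.655B) = +$209.345 billion.

+$209.345 billion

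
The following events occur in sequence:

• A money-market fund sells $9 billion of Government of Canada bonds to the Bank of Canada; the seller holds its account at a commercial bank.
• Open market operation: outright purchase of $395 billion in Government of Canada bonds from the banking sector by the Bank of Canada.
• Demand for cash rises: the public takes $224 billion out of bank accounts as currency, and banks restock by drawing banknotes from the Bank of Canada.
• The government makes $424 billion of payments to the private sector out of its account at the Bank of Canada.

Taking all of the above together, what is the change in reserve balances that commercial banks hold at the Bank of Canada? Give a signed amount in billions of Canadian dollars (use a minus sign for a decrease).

+$604 billion

Bank of Canada balance sheet:
  Assets:      Securities +$404B
  Liabilities: Bank reserves +$604B, Currency in circulation +$224B, Government deposits −$424B
Commercial banking system:
  Assets:      Reserves at CB +$604B, Securities −$395B
  Liabilities: Checkable deposits +$209B
So the change in reserve balances that commercial banks hold at the Bank of Canada is +$604 billion.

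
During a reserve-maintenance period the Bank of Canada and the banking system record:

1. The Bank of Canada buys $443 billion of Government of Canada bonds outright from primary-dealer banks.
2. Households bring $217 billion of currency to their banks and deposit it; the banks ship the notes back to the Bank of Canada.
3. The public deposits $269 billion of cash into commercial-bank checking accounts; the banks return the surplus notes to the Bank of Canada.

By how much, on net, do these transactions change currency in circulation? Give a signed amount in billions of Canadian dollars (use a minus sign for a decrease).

OMO purchase (from banks) $443 billion: no currency enters or leaves circulation → 0.
Currency deposit $217 billion: notes return to the central bank → −$217B.
Currency deposit $269 billion: notes return to the central bank → −$269B.
Net: 0 − 217 − 269 = -$486 billion.

-$486 billion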